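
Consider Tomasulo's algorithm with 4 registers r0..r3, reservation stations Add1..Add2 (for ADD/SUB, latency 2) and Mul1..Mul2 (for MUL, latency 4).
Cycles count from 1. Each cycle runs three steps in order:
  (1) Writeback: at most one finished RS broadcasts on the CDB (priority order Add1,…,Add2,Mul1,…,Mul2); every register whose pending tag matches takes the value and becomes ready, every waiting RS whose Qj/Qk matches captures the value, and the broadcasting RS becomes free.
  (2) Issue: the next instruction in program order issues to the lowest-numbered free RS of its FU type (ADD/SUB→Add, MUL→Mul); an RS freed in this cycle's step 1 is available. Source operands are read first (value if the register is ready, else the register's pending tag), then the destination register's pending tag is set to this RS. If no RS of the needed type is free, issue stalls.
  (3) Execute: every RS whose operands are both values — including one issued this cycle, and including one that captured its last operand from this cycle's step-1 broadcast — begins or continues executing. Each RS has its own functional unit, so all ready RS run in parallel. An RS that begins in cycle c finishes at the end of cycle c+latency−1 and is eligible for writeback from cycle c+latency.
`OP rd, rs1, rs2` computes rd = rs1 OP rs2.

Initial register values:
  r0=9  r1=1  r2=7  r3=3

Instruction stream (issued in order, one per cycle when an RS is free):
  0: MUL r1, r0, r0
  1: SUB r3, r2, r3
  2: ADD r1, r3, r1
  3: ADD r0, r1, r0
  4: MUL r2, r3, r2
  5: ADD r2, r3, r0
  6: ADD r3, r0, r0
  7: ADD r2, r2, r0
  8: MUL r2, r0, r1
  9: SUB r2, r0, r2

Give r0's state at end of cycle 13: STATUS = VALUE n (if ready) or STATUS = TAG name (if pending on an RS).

STATUS = VALUE 94

  c1: issue MUL r1<-Mul1  regs: r0:9,r1:Mul1,r2:7,r3:3
  c2: issue SUB r3<-Add1  regs: r0:9,r1:Mul1,r2:7,r3:Add1
  c3: issue ADD r1<-Add2  regs: r0:9,r1:Add2,r2:7,r3:Add1
  c4: CDB Add1=4; issue ADD r0<-Add1  regs: r0:Add1,r1:Add2,r2:7,r3:4
  c5: CDB Mul1=81; issue MUL r2<-Mul1  regs: r0:Add1,r1:Add2,r2:Mul1,r3:4
  c6: stall  regs: r0:Add1,r1:Add2,r2:Mul1,r3:4
  c7: CDB Add2=85; issue ADD r2<-Add2  regs: r0:Add1,r1:85,r2:Add2,r3:4
  c8: stall  regs: r0:Add1,r1:85,r2:Add2,r3:4
  c9: CDB Add1=94; issue ADD r3<-Add1  regs: r0:94,r1:85,r2:Add2,r3:Add1
  c10: CDB Mul1=28; stall  regs: r0:94,r1:85,r2:Add2,r3:Add1
  c11: CDB Add1=188; issue ADD r2<-Add1  regs: r0:94,r1:85,r2:Add1,r3:188
  c12: CDB Add2=98; issue MUL r2<-Mul1  regs: r0:94,r1:85,r2:Mul1,r3:188
  c13: issue SUB r2<-Add2  regs: r0:94,r1:85,r2:Add2,r3:188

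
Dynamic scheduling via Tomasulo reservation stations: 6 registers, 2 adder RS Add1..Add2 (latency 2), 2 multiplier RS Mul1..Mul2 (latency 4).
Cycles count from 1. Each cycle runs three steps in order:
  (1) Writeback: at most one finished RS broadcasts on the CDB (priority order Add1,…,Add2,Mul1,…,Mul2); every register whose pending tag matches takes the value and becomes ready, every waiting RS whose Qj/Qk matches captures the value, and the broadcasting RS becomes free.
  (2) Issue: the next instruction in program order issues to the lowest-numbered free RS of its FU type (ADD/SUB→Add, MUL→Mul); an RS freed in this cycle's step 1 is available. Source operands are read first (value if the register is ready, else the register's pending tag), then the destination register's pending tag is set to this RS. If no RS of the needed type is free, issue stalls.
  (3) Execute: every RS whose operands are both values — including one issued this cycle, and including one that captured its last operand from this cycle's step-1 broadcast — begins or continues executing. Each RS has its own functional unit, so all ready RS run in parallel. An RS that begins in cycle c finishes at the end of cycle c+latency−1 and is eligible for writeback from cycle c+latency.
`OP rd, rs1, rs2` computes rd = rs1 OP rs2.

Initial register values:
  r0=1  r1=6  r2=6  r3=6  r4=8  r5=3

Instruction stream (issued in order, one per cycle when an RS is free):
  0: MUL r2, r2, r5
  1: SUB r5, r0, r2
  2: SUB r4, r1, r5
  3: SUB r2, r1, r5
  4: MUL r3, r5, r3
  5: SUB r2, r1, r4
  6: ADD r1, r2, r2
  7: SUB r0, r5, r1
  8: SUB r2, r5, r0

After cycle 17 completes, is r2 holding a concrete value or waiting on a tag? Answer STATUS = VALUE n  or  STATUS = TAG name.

  c1: issue MUL r2<-Mul1  regs: r0:1,r1:6,r2:Mul1,r3:6,r4:8,r5:3
  c2: issue SUB r5<-Add1  regs: r0:1,r1:6,r2:Mul1,r3:6,r4:8,r5:Add1
  c3: issue SUB r4<-Add2  regs: r0:1,r1:6,r2:Mul1,r3:6,r4:Add2,r5:Add1
  c4: stall  regs: r0:1,r1:6,r2:Mul1,r3:6,r4:Add2,r5:Add1
  c5: CDB Mul1=18; stall  regs: r0:1,r1:6,r2:18,r3:6,r4:Add2,r5:Add1
  c6: stall  regs: r0:1,r1:6,r2:18,r3:6,r4:Add2,r5:Add1
  c7: CDB Add1=-17; issue SUB r2<-Add1  regs: r0:1,r1:6,r2:Add1,r3:6,r4:Add2,r5:-17
  c8: issue MUL r3<-Mul1  regs: r0:1,r1:6,r2:Add1,r3:Mul1,r4:Add2,r5:-17
  c9: CDB Add1=23; issue SUB r2<-Add1  regs: r0:1,r1:6,r2:Add1,r3:Mul1,r4:Add2,r5:-17
  c10: CDB Add2=23; issue ADD r1<-Add2  regs: r0:1,r1:Add2,r2:Add1,r3:Mul1,r4:23,r5:-17
  c11: stall  regs: r0:1,r1:Add2,r2:Add1,r3:Mul1,r4:23,r5:-17
  c12: CDB Add1=-17; issue SUB r0<-Add1  regs: r0:Add1,r1:Add2,r2:-17,r3:Mul1,r4:23,r5:-17
  c13: CDB Mul1=-102; stall  regs: r0:Add1,r1:Add2,r2:-17,r3:-102,r4:23,r5:-17
  c14: CDB Add2=-34; issue SUB r2<-Add2  regs: r0:Add1,r1:-34,r2:Add2,r3:-102,r4:23,r5:-17
  c15: -  regs: r0:Add1,r1:-34,r2:Add2,r3:-102,r4:23,r5:-17
  c16: CDB Add1=17  regs: r0:17,r1:-34,r2:Add2,r3:-102,r4:23,r5:-17
  c17: -  regs: r0:17,r1:-34,r2:Add2,r3:-102,r4:23,r5:-17

STATUS = TAG Add2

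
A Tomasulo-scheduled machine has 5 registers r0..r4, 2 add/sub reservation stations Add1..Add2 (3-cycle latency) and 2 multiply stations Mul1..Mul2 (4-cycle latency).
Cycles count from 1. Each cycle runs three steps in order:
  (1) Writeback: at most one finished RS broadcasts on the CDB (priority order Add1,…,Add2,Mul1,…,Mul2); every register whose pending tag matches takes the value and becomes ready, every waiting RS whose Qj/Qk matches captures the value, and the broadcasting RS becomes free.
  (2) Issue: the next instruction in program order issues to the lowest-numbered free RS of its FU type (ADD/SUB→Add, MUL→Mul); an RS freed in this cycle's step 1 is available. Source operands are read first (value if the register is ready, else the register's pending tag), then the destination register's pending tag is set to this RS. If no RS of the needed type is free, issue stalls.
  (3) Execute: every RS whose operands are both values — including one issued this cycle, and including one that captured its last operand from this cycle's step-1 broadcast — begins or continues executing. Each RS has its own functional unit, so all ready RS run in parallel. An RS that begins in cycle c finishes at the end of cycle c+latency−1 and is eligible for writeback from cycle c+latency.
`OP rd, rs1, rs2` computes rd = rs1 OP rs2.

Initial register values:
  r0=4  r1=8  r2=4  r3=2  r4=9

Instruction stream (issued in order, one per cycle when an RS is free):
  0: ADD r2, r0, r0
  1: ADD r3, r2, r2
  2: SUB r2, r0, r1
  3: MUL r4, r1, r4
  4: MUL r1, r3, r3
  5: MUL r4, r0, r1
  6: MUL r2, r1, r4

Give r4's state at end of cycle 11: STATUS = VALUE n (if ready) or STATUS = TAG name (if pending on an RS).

c1: issue ADD r2<-Add1 | r0:4,r1:8,r2:Add1,r3:2,r4:9
c2: issue ADD r3<-Add2 | r0:4,r1:8,r2:Add1,r3:Add2,r4:9
c3: stall | r0:4,r1:8,r2:Add1,r3:Add2,r4:9
c4: CDB Add1=8; issue SUB r2<-Add1 | r0:4,r1:8,r2:Add1,r3:Add2,r4:9
c5: issue MUL r4<-Mul1 | r0:4,r1:8,r2:Add1,r3:Add2,r4:Mul1
c6: issue MUL r1<-Mul2 | r0:4,r1:Mul2,r2:Add1,r3:Add2,r4:Mul1
c7: CDB Add1=-4; stall | r0:4,r1:Mul2,r2:-4,r3:Add2,r4:Mul1
c8: CDB Add2=16; stall | r0:4,r1:Mul2,r2:-4,r3:16,r4:Mul1
c9: CDB Mul1=72; issue MUL r4<-Mul1 | r0:4,r1:Mul2,r2:-4,r3:16,r4:Mul1
c10: stall | r0:4,r1:Mul2,r2:-4,r3:16,r4:Mul1
c11: stall | r0:4,r1:Mul2,r2:-4,r3:16,r4:Mul1

STATUS = TAG Mul1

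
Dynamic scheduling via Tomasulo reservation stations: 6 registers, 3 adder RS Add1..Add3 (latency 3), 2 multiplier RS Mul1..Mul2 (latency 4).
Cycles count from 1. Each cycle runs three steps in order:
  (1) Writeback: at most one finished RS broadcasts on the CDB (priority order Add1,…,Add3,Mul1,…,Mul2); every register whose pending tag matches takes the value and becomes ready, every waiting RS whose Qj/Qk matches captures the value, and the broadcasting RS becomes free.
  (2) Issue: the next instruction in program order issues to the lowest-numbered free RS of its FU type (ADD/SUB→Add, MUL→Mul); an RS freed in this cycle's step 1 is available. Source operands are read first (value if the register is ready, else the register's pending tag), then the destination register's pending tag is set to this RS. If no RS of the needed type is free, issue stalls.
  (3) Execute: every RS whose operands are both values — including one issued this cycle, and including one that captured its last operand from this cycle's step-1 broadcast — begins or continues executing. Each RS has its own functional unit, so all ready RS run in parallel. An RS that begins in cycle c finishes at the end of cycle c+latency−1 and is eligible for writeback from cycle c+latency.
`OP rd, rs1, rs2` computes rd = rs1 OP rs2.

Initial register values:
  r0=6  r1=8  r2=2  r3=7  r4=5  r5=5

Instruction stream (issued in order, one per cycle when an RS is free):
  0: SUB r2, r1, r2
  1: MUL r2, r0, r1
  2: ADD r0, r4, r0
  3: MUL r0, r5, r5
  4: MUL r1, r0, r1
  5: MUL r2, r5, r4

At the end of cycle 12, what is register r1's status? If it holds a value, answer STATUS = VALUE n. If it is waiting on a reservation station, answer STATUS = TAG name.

cycle 1: issue SUB r2<-Add1 // r0:6,r1:8,r2:Add1,r3:7,r4:5,r5:5
cycle 2: issue MUL r2<-Mul1 // r0:6,r1:8,r2:Mul1,r3:7,r4:5,r5:5
cycle 3: issue ADD r0<-Add2 // r0:Add2,r1:8,r2:Mul1,r3:7,r4:5,r5:5
cycle 4: CDB Add1=6; issue MUL r0<-Mul2 // r0:Mul2,r1:8,r2:Mul1,r3:7,r4:5,r5:5
cycle 5: stall // r0:Mul2,r1:8,r2:Mul1,r3:7,r4:5,r5:5
cycle 6: CDB Add2=11; stall // r0:Mul2,r1:8,r2:Mul1,r3:7,r4:5,r5:5
cycle 7: CDB Mul1=48; issue MUL r1<-Mul1 // r0:Mul2,r1:Mul1,r2:48,r3:7,r4:5,r5:5
cycle 8: CDB Mul2=25; issue MUL r2<-Mul2 // r0:25,r1:Mul1,r2:Mul2,r3:7,r4:5,r5:5
cycle 9: - // r0:25,r1:Mul1,r2:Mul2,r3:7,r4:5,r5:5
cycle 10: - // r0:25,r1:Mul1,r2:Mul2,r3:7,r4:5,r5:5
cycle 11: - // r0:25,r1:Mul1,r2:Mul2,r3:7,r4:5,r5:5
cycle 12: CDB Mul1=200 // r0:25,r1:200,r2:Mul2,r3:7,r4:5,r5:5

STATUS = VALUE 200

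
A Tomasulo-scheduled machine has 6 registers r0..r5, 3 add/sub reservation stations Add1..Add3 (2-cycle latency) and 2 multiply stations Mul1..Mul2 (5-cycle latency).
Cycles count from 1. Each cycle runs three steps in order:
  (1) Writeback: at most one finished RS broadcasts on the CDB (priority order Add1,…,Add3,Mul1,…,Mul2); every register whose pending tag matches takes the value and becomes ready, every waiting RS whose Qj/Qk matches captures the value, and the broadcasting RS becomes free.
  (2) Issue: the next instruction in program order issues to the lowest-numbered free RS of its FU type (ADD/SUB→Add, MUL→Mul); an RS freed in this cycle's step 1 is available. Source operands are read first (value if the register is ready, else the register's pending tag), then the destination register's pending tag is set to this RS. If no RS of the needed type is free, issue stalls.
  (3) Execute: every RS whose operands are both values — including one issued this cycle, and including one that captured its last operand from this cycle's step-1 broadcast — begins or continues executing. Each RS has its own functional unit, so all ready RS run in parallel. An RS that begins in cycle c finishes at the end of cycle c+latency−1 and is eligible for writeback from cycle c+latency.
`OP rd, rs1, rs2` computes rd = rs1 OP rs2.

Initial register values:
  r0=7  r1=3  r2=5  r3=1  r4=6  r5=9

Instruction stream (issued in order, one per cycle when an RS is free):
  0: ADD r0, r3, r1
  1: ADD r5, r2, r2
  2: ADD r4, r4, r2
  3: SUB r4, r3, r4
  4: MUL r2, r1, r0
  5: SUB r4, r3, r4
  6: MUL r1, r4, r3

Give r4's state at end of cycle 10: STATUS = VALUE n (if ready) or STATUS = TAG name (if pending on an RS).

STATUS = VALUE 11

cycle 1: issue ADD r0<-Add1 // r0:Add1,r1:3,r2:5,r3:1,r4:6,r5:9
cycle 2: issue ADD r5<-Add2 // r0:Add1,r1:3,r2:5,r3:1,r4:6,r5:Add2
cycle 3: CDB Add1=4; issue ADD r4<-Add1 // r0:4,r1:3,r2:5,r3:1,r4:Add1,r5:Add2
cycle 4: CDB Add2=10; issue SUB r4<-Add2 // r0:4,r1:3,r2:5,r3:1,r4:Add2,r5:10
cycle 5: CDB Add1=11; issue MUL r2<-Mul1 // r0:4,r1:3,r2:Mul1,r3:1,r4:Add2,r5:10
cycle 6: issue SUB r4<-Add1 // r0:4,r1:3,r2:Mul1,r3:1,r4:Add1,r5:10
cycle 7: CDB Add2=-10; issue MUL r1<-Mul2 // r0:4,r1:Mul2,r2:Mul1,r3:1,r4:Add1,r5:10
cycle 8: - // r0:4,r1:Mul2,r2:Mul1,r3:1,r4:Add1,r5:10
cycle 9: CDB Add1=11 // r0:4,r1:Mul2,r2:Mul1,r3:1,r4:11,r5:10
cycle 10: CDB Mul1=12 // r0:4,r1:Mul2,r2:12,r3:1,r4:11,r5:10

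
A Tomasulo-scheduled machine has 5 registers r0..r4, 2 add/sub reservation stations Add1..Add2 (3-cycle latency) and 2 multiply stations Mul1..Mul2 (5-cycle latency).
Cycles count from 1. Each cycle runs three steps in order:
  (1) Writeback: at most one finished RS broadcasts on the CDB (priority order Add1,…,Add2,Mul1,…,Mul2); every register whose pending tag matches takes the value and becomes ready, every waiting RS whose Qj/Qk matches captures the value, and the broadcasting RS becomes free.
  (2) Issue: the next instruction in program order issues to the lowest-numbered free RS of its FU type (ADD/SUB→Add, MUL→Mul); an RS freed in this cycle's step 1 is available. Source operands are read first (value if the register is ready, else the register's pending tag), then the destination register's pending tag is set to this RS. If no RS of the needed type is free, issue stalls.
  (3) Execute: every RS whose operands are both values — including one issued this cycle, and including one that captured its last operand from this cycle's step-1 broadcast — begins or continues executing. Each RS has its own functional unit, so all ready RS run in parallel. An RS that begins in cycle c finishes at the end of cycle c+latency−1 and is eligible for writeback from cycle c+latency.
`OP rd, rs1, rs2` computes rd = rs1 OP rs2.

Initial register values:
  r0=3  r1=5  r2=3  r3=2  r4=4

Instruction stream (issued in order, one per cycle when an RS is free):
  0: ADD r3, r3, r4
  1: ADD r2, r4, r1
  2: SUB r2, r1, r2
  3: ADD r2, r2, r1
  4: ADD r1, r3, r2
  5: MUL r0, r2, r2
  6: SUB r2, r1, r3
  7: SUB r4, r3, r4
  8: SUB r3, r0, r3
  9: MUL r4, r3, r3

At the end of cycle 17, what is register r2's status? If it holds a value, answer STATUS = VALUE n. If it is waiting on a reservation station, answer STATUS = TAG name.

STATUS = TAG Add2

cycle 1: issue ADD r3<-Add1 // r0:3,r1:5,r2:3,r3:Add1,r4:4
cycle 2: issue ADD r2<-Add2 // r0:3,r1:5,r2:Add2,r3:Add1,r4:4
cycle 3: stall // r0:3,r1:5,r2:Add2,r3:Add1,r4:4
cycle 4: CDB Add1=6; issue SUB r2<-Add1 // r0:3,r1:5,r2:Add1,r3:6,r4:4
cycle 5: CDB Add2=9; issue ADD r2<-Add2 // r0:3,r1:5,r2:Add2,r3:6,r4:4
cycle 6: stall // r0:3,r1:5,r2:Add2,r3:6,r4:4
cycle 7: stall // r0:3,r1:5,r2:Add2,r3:6,r4:4
cycle 8: CDB Add1=-4; issue ADD r1<-Add1 // r0:3,r1:Add1,r2:Add2,r3:6,r4:4
cycle 9: issue MUL r0<-Mul1 // r0:Mul1,r1:Add1,r2:Add2,r3:6,r4:4
cycle 10: stall // r0:Mul1,r1:Add1,r2:Add2,r3:6,r4:4
cycle 11: CDB Add2=1; issue SUB r2<-Add2 // r0:Mul1,r1:Add1,r2:Add2,r3:6,r4:4
cycle 12: stall // r0:Mul1,r1:Add1,r2:Add2,r3:6,r4:4
cycle 13: stall // r0:Mul1,r1:Add1,r2:Add2,r3:6,r4:4
cycle 14: CDB Add1=7; issue SUB r4<-Add1 // r0:Mul1,r1:7,r2:Add2,r3:6,r4:Add1
cycle 15: stall // r0:Mul1,r1:7,r2:Add2,r3:6,r4:Add1
cycle 16: CDB Mul1=1; stall // r0:1,r1:7,r2:Add2,r3:6,r4:Add1
cycle 17: CDB Add1=2; issue SUB r3<-Add1 // r0:1,r1:7,r2:Add2,r3:Add1,r4:2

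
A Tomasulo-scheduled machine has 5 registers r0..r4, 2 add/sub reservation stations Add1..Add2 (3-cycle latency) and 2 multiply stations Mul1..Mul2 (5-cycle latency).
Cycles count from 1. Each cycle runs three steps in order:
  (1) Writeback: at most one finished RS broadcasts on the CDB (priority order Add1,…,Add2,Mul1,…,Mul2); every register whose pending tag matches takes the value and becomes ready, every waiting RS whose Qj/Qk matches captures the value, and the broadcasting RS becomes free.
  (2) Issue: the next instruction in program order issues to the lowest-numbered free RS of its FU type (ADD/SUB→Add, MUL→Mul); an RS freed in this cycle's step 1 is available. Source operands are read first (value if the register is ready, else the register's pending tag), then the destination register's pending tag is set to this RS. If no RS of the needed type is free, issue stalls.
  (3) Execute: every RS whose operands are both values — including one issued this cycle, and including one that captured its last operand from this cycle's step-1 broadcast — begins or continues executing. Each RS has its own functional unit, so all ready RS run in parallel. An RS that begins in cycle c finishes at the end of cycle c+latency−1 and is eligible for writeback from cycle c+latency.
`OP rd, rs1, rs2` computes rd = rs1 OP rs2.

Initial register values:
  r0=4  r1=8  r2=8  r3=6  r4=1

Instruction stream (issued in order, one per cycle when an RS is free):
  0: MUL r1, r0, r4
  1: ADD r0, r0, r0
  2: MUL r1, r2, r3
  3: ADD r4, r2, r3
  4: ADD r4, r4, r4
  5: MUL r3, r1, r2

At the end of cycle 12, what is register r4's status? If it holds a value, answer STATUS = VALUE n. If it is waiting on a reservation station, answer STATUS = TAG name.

STATUS = VALUE 28

  c1: issue MUL r1<-Mul1  regs: r0:4,r1:Mul1,r2:8,r3:6,r4:1
  c2: issue ADD r0<-Add1  regs: r0:Add1,r1:Mul1,r2:8,r3:6,r4:1
  c3: issue MUL r1<-Mul2  regs: r0:Add1,r1:Mul2,r2:8,r3:6,r4:1
  c4: issue ADD r4<-Add2  regs: r0:Add1,r1:Mul2,r2:8,r3:6,r4:Add2
  c5: CDB Add1=8; issue ADD r4<-Add1  regs: r0:8,r1:Mul2,r2:8,r3:6,r4:Add1
  c6: CDB Mul1=4; issue MUL r3<-Mul1  regs: r0:8,r1:Mul2,r2:8,r3:Mul1,r4:Add1
  c7: CDB Add2=14  regs: r0:8,r1:Mul2,r2:8,r3:Mul1,r4:Add1
  c8: CDB Mul2=48  regs: r0:8,r1:48,r2:8,r3:Mul1,r4:Add1
  c9: -  regs: r0:8,r1:48,r2:8,r3:Mul1,r4:Add1
  c10: CDB Add1=28  regs: r0:8,r1:48,r2:8,r3:Mul1,r4:28
  c11: -  regs: r0:8,r1:48,r2:8,r3:Mul1,r4:28
  c12: -  regs: r0:8,r1:48,r2:8,r3:Mul1,r4:28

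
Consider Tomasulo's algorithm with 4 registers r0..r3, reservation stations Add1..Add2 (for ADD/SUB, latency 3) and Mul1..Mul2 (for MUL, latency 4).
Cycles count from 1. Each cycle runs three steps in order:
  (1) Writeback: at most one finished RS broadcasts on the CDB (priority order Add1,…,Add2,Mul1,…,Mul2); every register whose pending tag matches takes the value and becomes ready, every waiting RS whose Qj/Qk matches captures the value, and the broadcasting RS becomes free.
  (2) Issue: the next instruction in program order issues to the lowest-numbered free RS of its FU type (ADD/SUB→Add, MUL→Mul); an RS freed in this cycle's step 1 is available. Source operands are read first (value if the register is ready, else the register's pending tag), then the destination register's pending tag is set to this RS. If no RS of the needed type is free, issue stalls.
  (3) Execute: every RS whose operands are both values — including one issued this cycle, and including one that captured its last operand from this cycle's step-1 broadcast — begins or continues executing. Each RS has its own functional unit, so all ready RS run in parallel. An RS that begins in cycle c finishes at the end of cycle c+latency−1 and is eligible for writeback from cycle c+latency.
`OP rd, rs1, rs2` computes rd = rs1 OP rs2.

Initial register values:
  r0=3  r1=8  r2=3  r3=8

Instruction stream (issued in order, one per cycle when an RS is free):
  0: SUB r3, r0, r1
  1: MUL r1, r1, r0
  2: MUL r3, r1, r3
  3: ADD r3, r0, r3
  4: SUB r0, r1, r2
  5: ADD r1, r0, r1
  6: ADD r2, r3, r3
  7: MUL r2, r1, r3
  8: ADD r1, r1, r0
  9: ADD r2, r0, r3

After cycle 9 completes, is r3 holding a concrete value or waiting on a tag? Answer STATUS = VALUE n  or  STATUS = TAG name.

STATUS = TAG Add1

  c1: issue SUB r3<-Add1  regs: r0:3,r1:8,r2:3,r3:Add1
  c2: issue MUL r1<-Mul1  regs: r0:3,r1:Mul1,r2:3,r3:Add1
  c3: issue MUL r3<-Mul2  regs: r0:3,r1:Mul1,r2:3,r3:Mul2
  c4: CDB Add1=-5; issue ADD r3<-Add1  regs: r0:3,r1:Mul1,r2:3,r3:Add1
  c5: issue SUB r0<-Add2  regs: r0:Add2,r1:Mul1,r2:3,r3:Add1
  c6: CDB Mul1=24; stall  regs: r0:Add2,r1:24,r2:3,r3:Add1
  c7: stall  regs: r0:Add2,r1:24,r2:3,r3:Add1
  c8: stall  regs: r0:Add2,r1:24,r2:3,r3:Add1
  c9: CDB Add2=21; issue ADD r1<-Add2  regs: r0:21,r1:Add2,r2:3,r3:Add1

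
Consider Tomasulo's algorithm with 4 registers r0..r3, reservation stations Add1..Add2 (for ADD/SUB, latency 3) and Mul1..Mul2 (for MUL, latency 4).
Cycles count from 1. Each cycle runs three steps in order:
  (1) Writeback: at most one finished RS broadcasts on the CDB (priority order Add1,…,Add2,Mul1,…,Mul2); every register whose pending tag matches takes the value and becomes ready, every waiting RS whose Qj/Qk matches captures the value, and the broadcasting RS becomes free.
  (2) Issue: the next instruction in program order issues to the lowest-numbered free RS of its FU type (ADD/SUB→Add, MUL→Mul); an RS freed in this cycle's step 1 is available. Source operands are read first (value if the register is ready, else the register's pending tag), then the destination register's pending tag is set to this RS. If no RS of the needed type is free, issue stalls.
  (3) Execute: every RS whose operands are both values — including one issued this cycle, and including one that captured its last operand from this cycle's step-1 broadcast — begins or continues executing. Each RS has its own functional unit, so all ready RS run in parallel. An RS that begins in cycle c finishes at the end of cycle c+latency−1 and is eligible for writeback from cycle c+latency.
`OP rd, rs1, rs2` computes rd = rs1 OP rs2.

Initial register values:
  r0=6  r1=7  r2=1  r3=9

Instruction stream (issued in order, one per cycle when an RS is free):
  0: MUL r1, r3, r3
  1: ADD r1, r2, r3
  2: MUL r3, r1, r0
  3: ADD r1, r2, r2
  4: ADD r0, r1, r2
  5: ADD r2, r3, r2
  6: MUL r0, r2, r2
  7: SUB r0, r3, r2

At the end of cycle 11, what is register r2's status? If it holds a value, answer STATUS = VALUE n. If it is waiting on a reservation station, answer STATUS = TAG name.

cycle 1: issue MUL r1<-Mul1 // r0:6,r1:Mul1,r2:1,r3:9
cycle 2: issue ADD r1<-Add1 // r0:6,r1:Add1,r2:1,r3:9
cycle 3: issue MUL r3<-Mul2 // r0:6,r1:Add1,r2:1,r3:Mul2
cycle 4: issue ADD r1<-Add2 // r0:6,r1:Add2,r2:1,r3:Mul2
cycle 5: CDB Add1=10; issue ADD r0<-Add1 // r0:Add1,r1:Add2,r2:1,r3:Mul2
cycle 6: CDB Mul1=81; stall // r0:Add1,r1:Add2,r2:1,r3:Mul2
cycle 7: CDB Add2=2; issue ADD r2<-Add2 // r0:Add1,r1:2,r2:Add2,r3:Mul2
cycle 8: issue MUL r0<-Mul1 // r0:Mul1,r1:2,r2:Add2,r3:Mul2
cycle 9: CDB Mul2=60; stall // r0:Mul1,r1:2,r2:Add2,r3:60
cycle 10: CDB Add1=3; issue SUB r0<-Add1 // r0:Add1,r1:2,r2:Add2,r3:60
cycle 11: - // r0:Add1,r1:2,r2:Add2,r3:60

STATUS = TAG Add2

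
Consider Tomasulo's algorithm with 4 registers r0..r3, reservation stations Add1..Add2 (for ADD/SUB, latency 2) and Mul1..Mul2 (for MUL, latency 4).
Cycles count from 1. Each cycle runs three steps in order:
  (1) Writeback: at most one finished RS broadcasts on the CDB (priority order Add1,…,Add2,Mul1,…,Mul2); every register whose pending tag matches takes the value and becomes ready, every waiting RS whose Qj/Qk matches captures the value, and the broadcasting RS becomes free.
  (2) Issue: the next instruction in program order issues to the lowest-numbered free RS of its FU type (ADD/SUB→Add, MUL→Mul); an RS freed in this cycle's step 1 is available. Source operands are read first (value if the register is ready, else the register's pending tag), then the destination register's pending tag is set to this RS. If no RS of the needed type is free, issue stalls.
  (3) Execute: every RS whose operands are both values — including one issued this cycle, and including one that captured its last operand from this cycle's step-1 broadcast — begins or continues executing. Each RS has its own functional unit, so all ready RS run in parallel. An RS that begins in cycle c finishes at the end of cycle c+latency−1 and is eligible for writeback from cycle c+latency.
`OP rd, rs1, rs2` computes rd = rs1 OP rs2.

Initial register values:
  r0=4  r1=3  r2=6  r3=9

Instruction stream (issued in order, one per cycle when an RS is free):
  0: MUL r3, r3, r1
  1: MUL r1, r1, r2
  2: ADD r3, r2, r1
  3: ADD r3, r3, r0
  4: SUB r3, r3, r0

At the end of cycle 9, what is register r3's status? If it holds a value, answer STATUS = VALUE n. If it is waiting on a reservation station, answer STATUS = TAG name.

c1: issue MUL r3<-Mul1 | r0:4,r1:3,r2:6,r3:Mul1
c2: issue MUL r1<-Mul2 | r0:4,r1:Mul2,r2:6,r3:Mul1
c3: issue ADD r3<-Add1 | r0:4,r1:Mul2,r2:6,r3:Add1
c4: issue ADD r3<-Add2 | r0:4,r1:Mul2,r2:6,r3:Add2
c5: CDB Mul1=27; stall | r0:4,r1:Mul2,r2:6,r3:Add2
c6: CDB Mul2=18; stall | r0:4,r1:18,r2:6,r3:Add2
c7: stall | r0:4,r1:18,r2:6,r3:Add2
c8: CDB Add1=24; issue SUB r3<-Add1 | r0:4,r1:18,r2:6,r3:Add1
c9: - | r0:4,r1:18,r2:6,r3:Add1

STATUS = TAG Add1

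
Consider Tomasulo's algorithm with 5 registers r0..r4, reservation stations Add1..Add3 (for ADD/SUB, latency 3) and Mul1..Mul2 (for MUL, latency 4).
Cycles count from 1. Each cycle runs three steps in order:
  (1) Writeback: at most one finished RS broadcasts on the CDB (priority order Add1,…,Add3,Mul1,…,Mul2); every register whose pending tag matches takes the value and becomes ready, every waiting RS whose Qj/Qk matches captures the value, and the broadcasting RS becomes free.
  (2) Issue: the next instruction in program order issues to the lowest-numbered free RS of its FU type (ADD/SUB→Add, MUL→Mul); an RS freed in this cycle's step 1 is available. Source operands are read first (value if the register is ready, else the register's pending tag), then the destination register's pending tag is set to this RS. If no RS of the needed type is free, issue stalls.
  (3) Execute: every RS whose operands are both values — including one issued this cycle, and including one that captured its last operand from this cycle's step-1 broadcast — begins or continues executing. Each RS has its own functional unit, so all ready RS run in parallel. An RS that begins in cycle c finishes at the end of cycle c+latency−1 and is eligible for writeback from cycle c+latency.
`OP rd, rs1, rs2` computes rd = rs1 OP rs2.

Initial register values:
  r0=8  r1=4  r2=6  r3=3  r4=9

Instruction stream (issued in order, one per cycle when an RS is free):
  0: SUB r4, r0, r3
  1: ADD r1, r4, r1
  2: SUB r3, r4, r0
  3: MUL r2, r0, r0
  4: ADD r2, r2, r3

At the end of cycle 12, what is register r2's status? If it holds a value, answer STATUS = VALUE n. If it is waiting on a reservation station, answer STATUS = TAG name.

c1: issue SUB r4<-Add1 | r0:8,r1:4,r2:6,r3:3,r4:Add1
c2: issue ADD r1<-Add2 | r0:8,r1:Add2,r2:6,r3:3,r4:Add1
c3: issue SUB r3<-Add3 | r0:8,r1:Add2,r2:6,r3:Add3,r4:Add1
c4: CDB Add1=5; issue MUL r2<-Mul1 | r0:8,r1:Add2,r2:Mul1,r3:Add3,r4:5
c5: issue ADD r2<-Add1 | r0:8,r1:Add2,r2:Add1,r3:Add3,r4:5
c6: - | r0:8,r1:Add2,r2:Add1,r3:Add3,r4:5
c7: CDB Add2=9 | r0:8,r1:9,r2:Add1,r3:Add3,r4:5
c8: CDB Add3=-3 | r0:8,r1:9,r2:Add1,r3:-3,r4:5
c9: CDB Mul1=64 | r0:8,r1:9,r2:Add1,r3:-3,r4:5
c10: - | r0:8,r1:9,r2:Add1,r3:-3,r4:5
c11: - | r0:8,r1:9,r2:Add1,r3:-3,r4:5
c12: CDB Add1=61 | r0:8,r1:9,r2:61,r3:-3,r4:5

STATUS = VALUE 61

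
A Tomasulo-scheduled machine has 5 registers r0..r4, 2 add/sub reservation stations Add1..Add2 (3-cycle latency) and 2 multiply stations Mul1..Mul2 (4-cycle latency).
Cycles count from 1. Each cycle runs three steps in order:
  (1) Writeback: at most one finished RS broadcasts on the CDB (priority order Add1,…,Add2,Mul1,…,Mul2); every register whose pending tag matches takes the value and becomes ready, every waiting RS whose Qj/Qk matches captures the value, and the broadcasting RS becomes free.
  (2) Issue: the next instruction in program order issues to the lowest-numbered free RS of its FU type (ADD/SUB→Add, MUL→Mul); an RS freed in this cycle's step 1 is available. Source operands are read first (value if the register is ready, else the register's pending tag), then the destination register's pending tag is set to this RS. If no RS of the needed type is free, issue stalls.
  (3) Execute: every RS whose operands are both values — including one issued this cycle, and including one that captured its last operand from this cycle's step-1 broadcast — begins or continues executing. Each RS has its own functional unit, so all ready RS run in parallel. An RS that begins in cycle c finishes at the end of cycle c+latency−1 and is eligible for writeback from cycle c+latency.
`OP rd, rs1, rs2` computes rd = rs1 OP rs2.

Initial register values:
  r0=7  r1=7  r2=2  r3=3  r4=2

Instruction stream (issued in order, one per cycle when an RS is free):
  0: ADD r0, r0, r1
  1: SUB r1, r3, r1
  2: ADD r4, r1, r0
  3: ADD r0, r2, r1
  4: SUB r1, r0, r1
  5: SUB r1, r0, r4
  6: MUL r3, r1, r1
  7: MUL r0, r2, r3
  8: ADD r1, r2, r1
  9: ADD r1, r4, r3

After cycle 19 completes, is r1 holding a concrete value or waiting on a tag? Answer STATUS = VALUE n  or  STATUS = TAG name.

STATUS = TAG Add2

c1: issue ADD r0<-Add1 | r0:Add1,r1:7,r2:2,r3:3,r4:2
c2: issue SUB r1<-Add2 | r0:Add1,r1:Add2,r2:2,r3:3,r4:2
c3: stall | r0:Add1,r1:Add2,r2:2,r3:3,r4:2
c4: CDB Add1=14; issue ADD r4<-Add1 | r0:14,r1:Add2,r2:2,r3:3,r4:Add1
c5: CDB Add2=-4; issue ADD r0<-Add2 | r0:Add2,r1:-4,r2:2,r3:3,r4:Add1
c6: stall | r0:Add2,r1:-4,r2:2,r3:3,r4:Add1
c7: stall | r0:Add2,r1:-4,r2:2,r3:3,r4:Add1
c8: CDB Add1=10; issue SUB r1<-Add1 | r0:Add2,r1:Add1,r2:2,r3:3,r4:10
c9: CDB Add2=-2; issue SUB r1<-Add2 | r0:-2,r1:Add2,r2:2,r3:3,r4:10
c10: issue MUL r3<-Mul1 | r0:-2,r1:Add2,r2:2,r3:Mul1,r4:10
c11: issue MUL r0<-Mul2 | r0:Mul2,r1:Add2,r2:2,r3:Mul1,r4:10
c12: CDB Add1=2; issue ADD r1<-Add1 | r0:Mul2,r1:Add1,r2:2,r3:Mul1,r4:10
c13: CDB Add2=-12; issue ADD r1<-Add2 | r0:Mul2,r1:Add2,r2:2,r3:Mul1,r4:10
c14: - | r0:Mul2,r1:Add2,r2:2,r3:Mul1,r4:10
c15: - | r0:Mul2,r1:Add2,r2:2,r3:Mul1,r4:10
c16: CDB Add1=-10 | r0:Mul2,r1:Add2,r2:2,r3:Mul1,r4:10
c17: CDB Mul1=144 | r0:Mul2,r1:Add2,r2:2,r3:144,r4:10
c18: - | r0:Mul2,r1:Add2,r2:2,r3:144,r4:10
c19: - | r0:Mul2,r1:Add2,r2:2,r3:144,r4:10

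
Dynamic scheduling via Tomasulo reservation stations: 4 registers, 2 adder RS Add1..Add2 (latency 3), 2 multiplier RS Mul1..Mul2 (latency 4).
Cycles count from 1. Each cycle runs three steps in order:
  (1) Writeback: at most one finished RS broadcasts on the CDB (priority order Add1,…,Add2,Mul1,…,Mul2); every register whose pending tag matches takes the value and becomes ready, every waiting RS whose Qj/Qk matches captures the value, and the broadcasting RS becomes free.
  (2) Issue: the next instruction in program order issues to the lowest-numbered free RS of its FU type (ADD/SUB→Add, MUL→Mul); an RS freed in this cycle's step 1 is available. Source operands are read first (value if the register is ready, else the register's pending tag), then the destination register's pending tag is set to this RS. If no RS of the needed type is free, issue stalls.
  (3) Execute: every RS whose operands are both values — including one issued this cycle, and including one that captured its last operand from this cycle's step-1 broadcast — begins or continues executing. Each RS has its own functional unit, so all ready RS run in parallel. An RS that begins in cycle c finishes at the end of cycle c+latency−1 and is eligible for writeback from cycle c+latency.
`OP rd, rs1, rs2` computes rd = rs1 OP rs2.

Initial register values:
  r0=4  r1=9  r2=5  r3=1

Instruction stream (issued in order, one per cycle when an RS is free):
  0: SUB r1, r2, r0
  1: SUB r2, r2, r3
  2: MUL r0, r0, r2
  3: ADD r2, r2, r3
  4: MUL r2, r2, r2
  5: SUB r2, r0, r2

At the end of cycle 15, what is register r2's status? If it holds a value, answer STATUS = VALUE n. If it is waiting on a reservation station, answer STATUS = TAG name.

cycle 1: issue SUB r1<-Add1 // r0:4,r1:Add1,r2:5,r3:1
cycle 2: issue SUB r2<-Add2 // r0:4,r1:Add1,r2:Add2,r3:1
cycle 3: issue MUL r0<-Mul1 // r0:Mul1,r1:Add1,r2:Add2,r3:1
cycle 4: CDB Add1=1; issue ADD r2<-Add1 // r0:Mul1,r1:1,r2:Add1,r3:1
cycle 5: CDB Add2=4; issue MUL r2<-Mul2 // r0:Mul1,r1:1,r2:Mul2,r3:1
cycle 6: issue SUB r2<-Add2 // r0:Mul1,r1:1,r2:Add2,r3:1
cycle 7: - // r0:Mul1,r1:1,r2:Add2,r3:1
cycle 8: CDB Add1=5 // r0:Mul1,r1:1,r2:Add2,r3:1
cycle 9: CDB Mul1=16 // r0:16,r1:1,r2:Add2,r3:1
cycle 10: - // r0:16,r1:1,r2:Add2,r3:1
cycle 11: - // r0:16,r1:1,r2:Add2,r3:1
cycle 12: CDB Mul2=25 // r0:16,r1:1,r2:Add2,r3:1
cycle 13: - // r0:16,r1:1,r2:Add2,r3:1
cycle 14: - // r0:16,r1:1,r2:Add2,r3:1
cycle 15: CDB Add2=-9 // r0:16,r1:1,r2:-9,r3:1

STATUS = VALUE -9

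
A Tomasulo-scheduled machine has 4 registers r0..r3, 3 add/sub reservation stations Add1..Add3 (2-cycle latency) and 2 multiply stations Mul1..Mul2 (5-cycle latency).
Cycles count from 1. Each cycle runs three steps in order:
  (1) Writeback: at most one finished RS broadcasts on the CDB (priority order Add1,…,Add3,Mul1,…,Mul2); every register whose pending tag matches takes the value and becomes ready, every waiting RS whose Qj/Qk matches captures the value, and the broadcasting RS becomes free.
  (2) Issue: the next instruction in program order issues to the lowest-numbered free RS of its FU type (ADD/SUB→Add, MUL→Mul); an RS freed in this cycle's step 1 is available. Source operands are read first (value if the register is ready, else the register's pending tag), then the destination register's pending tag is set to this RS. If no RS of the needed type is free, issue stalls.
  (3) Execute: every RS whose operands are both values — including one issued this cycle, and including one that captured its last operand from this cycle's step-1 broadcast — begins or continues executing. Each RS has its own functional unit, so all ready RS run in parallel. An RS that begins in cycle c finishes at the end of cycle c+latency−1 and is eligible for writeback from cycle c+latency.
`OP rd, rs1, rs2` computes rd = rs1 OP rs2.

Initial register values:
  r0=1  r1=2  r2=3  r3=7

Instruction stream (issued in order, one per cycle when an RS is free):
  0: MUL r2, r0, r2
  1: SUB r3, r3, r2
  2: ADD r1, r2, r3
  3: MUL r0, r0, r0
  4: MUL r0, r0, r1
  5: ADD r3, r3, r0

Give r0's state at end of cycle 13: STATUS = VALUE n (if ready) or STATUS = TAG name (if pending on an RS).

cycle 1: issue MUL r2<-Mul1 // r0:1,r1:2,r2:Mul1,r3:7
cycle 2: issue SUB r3<-Add1 // r0:1,r1:2,r2:Mul1,r3:Add1
cycle 3: issue ADD r1<-Add2 // r0:1,r1:Add2,r2:Mul1,r3:Add1
cycle 4: issue MUL r0<-Mul2 // r0:Mul2,r1:Add2,r2:Mul1,r3:Add1
cycle 5: stall // r0:Mul2,r1:Add2,r2:Mul1,r3:Add1
cycle 6: CDB Mul1=3; issue MUL r0<-Mul1 // r0:Mul1,r1:Add2,r2:3,r3:Add1
cycle 7: issue ADD r3<-Add3 // r0:Mul1,r1:Add2,r2:3,r3:Add3
cycle 8: CDB Add1=4 // r0:Mul1,r1:Add2,r2:3,r3:Add3
cycle 9: CDB Mul2=1 // r0:Mul1,r1:Add2,r2:3,r3:Add3
cycle 10: CDB Add2=7 // r0:Mul1,r1:7,r2:3,r3:Add3
cycle 11: - // r0:Mul1,r1:7,r2:3,r3:Add3
cycle 12: - // r0:Mul1,r1:7,r2:3,r3:Add3
cycle 13: - // r0:Mul1,r1:7,r2:3,r3:Add3

STATUS = TAG Mul1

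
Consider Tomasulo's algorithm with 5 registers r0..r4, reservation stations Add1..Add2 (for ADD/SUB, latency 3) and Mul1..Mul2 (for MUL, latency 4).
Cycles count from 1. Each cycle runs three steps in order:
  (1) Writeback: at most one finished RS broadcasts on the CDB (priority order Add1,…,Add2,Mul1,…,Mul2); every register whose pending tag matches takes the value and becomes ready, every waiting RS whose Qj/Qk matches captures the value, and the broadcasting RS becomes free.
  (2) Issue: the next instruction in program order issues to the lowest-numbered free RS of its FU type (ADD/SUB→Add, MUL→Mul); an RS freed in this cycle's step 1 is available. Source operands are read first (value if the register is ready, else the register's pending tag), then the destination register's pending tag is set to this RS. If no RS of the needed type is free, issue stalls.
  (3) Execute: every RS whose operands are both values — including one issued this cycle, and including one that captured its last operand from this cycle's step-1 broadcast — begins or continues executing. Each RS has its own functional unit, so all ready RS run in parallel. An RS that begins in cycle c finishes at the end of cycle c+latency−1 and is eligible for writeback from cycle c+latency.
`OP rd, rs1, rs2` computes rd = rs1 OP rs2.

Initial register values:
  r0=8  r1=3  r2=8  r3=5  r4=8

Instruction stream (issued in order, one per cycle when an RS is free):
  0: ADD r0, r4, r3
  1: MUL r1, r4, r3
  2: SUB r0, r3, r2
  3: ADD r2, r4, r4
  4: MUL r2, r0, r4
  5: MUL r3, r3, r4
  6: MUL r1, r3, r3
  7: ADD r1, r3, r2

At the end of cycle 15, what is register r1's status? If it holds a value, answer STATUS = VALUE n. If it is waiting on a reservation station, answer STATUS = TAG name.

STATUS = VALUE 16

c1: issue ADD r0<-Add1 | r0:Add1,r1:3,r2:8,r3:5,r4:8
c2: issue MUL r1<-Mul1 | r0:Add1,r1:Mul1,r2:8,r3:5,r4:8
c3: issue SUB r0<-Add2 | r0:Add2,r1:Mul1,r2:8,r3:5,r4:8
c4: CDB Add1=13; issue ADD r2<-Add1 | r0:Add2,r1:Mul1,r2:Add1,r3:5,r4:8
c5: issue MUL r2<-Mul2 | r0:Add2,r1:Mul1,r2:Mul2,r3:5,r4:8
c6: CDB Add2=-3; stall | r0:-3,r1:Mul1,r2:Mul2,r3:5,r4:8
c7: CDB Add1=16; stall | r0:-3,r1:Mul1,r2:Mul2,r3:5,r4:8
c8: CDB Mul1=40; issue MUL r3<-Mul1 | r0:-3,r1:40,r2:Mul2,r3:Mul1,r4:8
c9: stall | r0:-3,r1:40,r2:Mul2,r3:Mul1,r4:8
c10: CDB Mul2=-24; issue MUL r1<-Mul2 | r0:-3,r1:Mul2,r2:-24,r3:Mul1,r4:8
c11: issue ADD r1<-Add1 | r0:-3,r1:Add1,r2:-24,r3:Mul1,r4:8
c12: CDB Mul1=40 | r0:-3,r1:Add1,r2:-24,r3:40,r4:8
c13: - | r0:-3,r1:Add1,r2:-24,r3:40,r4:8
c14: - | r0:-3,r1:Add1,r2:-24,r3:40,r4:8
c15: CDB Add1=16 | r0:-3,r1:16,r2:-24,r3:40,r4:8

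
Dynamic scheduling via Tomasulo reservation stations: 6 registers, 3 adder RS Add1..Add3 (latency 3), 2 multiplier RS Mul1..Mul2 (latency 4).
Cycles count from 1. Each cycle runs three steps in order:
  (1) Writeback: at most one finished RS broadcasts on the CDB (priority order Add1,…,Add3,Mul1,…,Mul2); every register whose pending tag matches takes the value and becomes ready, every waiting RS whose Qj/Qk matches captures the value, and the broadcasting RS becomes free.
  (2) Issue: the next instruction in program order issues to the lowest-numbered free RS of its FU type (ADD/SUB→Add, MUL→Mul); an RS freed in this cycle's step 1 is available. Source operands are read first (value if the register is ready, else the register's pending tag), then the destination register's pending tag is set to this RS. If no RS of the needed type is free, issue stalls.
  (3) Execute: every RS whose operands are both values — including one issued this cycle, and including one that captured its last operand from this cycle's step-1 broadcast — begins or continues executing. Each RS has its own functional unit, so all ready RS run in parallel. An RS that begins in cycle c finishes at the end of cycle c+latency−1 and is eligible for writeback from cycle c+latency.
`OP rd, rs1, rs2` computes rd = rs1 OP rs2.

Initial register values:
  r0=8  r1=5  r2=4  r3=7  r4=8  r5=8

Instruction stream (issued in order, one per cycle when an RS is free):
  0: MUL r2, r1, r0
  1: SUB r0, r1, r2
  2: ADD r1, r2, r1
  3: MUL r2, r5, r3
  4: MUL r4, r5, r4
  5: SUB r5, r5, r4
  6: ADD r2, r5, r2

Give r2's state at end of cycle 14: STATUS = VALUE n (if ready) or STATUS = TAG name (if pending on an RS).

  c1: issue MUL r2<-Mul1  regs: r0:8,r1:5,r2:Mul1,r3:7,r4:8,r5:8
  c2: issue SUB r0<-Add1  regs: r0:Add1,r1:5,r2:Mul1,r3:7,r4:8,r5:8
  c3: issue ADD r1<-Add2  regs: r0:Add1,r1:Add2,r2:Mul1,r3:7,r4:8,r5:8
  c4: issue MUL r2<-Mul2  regs: r0:Add1,r1:Add2,r2:Mul2,r3:7,r4:8,r5:8
  c5: CDB Mul1=40; issue MUL r4<-Mul1  regs: r0:Add1,r1:Add2,r2:Mul2,r3:7,r4:Mul1,r5:8
  c6: issue SUB r5<-Add3  regs: r0:Add1,r1:Add2,r2:Mul2,r3:7,r4:Mul1,r5:Add3
  c7: stall  regs: r0:Add1,r1:Add2,r2:Mul2,r3:7,r4:Mul1,r5:Add3
  c8: CDB Add1=-35; issue ADD r2<-Add1  regs: r0:-35,r1:Add2,r2:Add1,r3:7,r4:Mul1,r5:Add3
  c9: CDB Add2=45  regs: r0:-35,r1:45,r2:Add1,r3:7,r4:Mul1,r5:Add3
  c10: CDB Mul1=64  regs: r0:-35,r1:45,r2:Add1,r3:7,r4:64,r5:Add3
  c11: CDB Mul2=56  regs: r0:-35,r1:45,r2:Add1,r3:7,r4:64,r5:Add3
  c12: -  regs: r0:-35,r1:45,r2:Add1,r3:7,r4:64,r5:Add3
  c13: CDB Add3=-56  regs: r0:-35,r1:45,r2:Add1,r3:7,r4:64,r5:-56
  c14: -  regs: r0:-35,r1:45,r2:Add1,r3:7,r4:64,r5:-56

STATUS = TAG Add1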